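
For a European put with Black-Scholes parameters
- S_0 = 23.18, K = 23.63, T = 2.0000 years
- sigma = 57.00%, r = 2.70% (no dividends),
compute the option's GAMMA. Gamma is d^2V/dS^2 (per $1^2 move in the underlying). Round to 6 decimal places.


d1 = 0.4461877863; d2 = -0.3599139442
phi(d1) = 0.3611433516; exp(-qT) = 1.0000000000; exp(-rT) = 0.9474321065
Gamma = exp(-qT) * phi(d1) / (S * sigma * sqrt(T)) = 1.0000000000 * 0.3611433516 / (23.1800 * 0.5700 * 1.4142135624) = 0.019328

Answer: Gamma = 0.019328


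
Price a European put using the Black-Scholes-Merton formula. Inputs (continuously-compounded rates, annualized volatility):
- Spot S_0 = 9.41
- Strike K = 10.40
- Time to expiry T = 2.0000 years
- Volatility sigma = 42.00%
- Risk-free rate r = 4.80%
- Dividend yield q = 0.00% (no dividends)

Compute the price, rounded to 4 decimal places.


d1 = (ln(S/K) + (r - q + 0.5*sigma^2) * T) / (sigma * sqrt(T)) = 0.29019519
d2 = d1 - sigma * sqrt(T) = -0.30377451
exp(-rT) = 0.90846402; exp(-qT) = 1.00000000
P = K * exp(-rT) * N(-d2) - S_0 * exp(-qT) * N(-d1)
N(-d1) = 0.38583346; N(-d2) = 0.61935016
P = 10.4000 * 0.90846402 * 0.61935016 - 9.4100 * 1.00000000 * 0.38583346 = 2.2209

Answer: Price = 2.2209


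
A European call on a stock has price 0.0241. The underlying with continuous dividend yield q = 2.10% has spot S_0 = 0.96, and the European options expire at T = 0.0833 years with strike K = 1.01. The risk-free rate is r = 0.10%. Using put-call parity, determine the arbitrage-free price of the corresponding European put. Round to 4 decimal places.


Answer: Put price = 0.0757

Derivation:
Put-call parity: C - P = S_0 * exp(-qT) - K * exp(-rT).
S_0 * exp(-qT) = 0.9600 * 0.99825223 = 0.95832214
K * exp(-rT) = 1.0100 * 0.99991670 = 1.00991587
P = C - S*exp(-qT) + K*exp(-rT)
P = 0.0241 - 0.95832214 + 1.00991587 = 0.0757


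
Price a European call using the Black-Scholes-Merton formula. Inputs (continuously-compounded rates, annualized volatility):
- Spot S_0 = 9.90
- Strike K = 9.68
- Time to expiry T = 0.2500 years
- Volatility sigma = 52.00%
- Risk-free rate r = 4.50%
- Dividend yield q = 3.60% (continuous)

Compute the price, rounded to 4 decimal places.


d1 = (ln(S/K) + (r - q + 0.5*sigma^2) * T) / (sigma * sqrt(T)) = 0.22508791
d2 = d1 - sigma * sqrt(T) = -0.03491209
exp(-rT) = 0.98881304; exp(-qT) = 0.99104038
C = S_0 * exp(-qT) * N(d1) - K * exp(-rT) * N(d2)
N(d1) = 0.58904456; N(d2) = 0.48607492
C = 9.9000 * 0.99104038 * 0.58904456 - 9.6800 * 0.98881304 * 0.48607492 = 1.1267

Answer: Price = 1.1267


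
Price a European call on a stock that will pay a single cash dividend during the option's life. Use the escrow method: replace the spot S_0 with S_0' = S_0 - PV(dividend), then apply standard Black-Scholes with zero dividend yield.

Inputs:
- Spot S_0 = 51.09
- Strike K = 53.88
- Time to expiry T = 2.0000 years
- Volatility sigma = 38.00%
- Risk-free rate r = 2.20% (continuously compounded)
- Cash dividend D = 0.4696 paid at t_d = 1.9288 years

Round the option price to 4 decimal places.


PV(D) = D * exp(-r * t_d) = 0.4696 * 0.95845410 = 0.45009005
S_0' = S_0 - PV(D) = 51.0900 - 0.45009005 = 50.63990995
d1 = (ln(S_0'/K) + (r + sigma^2/2)*T) / (sigma*sqrt(T)) = 0.23517003
d2 = d1 - sigma*sqrt(T) = -0.30223112
exp(-rT) = 0.95695396
N(d1) = 0.59296162; N(d2) = 0.38123794
C = S_0' * N(d1) - K * exp(-rT) * N(d2) = 50.63990995 * 0.59296162 - 53.8800 * 0.95695396 * 0.38123794 = 10.3706

Answer: Price = 10.3706


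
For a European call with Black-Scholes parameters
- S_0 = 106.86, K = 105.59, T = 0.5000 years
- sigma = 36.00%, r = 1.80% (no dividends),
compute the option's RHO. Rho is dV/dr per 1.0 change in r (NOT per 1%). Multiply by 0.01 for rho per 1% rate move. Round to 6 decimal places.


d1 = 0.2096017577; d2 = -0.0449566836
phi(d1) = 0.3902744843; exp(-qT) = 1.0000000000; exp(-rT) = 0.9910403788
N(d2) = 0.4820709178
Rho = K*T*exp(-rT)*N(d2) = 105.5900 * 0.5000 * 0.9910403788 * 0.4820709178 = 25.222903

Answer: Rho = 25.222903


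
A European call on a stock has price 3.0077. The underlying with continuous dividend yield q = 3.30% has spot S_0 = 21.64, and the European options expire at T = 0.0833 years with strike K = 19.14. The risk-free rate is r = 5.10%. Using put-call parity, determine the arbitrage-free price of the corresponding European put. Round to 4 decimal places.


Answer: Put price = 0.4860

Derivation:
Put-call parity: C - P = S_0 * exp(-qT) - K * exp(-rT).
S_0 * exp(-qT) = 21.6400 * 0.99725487 = 21.58059549
K * exp(-rT) = 19.1400 * 0.99576071 = 19.05886001
P = C - S*exp(-qT) + K*exp(-rT)
P = 3.0077 - 21.58059549 + 19.05886001 = 0.4860


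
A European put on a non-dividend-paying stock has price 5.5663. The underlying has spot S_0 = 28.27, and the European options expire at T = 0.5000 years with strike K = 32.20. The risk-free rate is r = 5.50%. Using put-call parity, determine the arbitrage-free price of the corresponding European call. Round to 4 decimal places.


Answer: Call price = 2.5097

Derivation:
Put-call parity: C - P = S_0 * exp(-qT) - K * exp(-rT).
S_0 * exp(-qT) = 28.2700 * 1.00000000 = 28.27000000
K * exp(-rT) = 32.2000 * 0.97287468 = 31.32656478
C = P + S*exp(-qT) - K*exp(-rT)
C = 5.5663 + 28.27000000 - 31.32656478 = 2.5097


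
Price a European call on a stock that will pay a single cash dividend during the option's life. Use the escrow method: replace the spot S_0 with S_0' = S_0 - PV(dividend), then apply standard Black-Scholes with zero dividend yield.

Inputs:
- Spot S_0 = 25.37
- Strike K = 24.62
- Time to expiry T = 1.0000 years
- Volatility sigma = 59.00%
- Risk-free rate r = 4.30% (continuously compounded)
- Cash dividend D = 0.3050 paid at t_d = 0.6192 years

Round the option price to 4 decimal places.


Answer: Price = 6.4184

Derivation:
PV(D) = D * exp(-r * t_d) = 0.3050 * 0.97372574 = 0.29698635
S_0' = S_0 - PV(D) = 25.3700 - 0.29698635 = 25.07301365
d1 = (ln(S_0'/K) + (r + sigma^2/2)*T) / (sigma*sqrt(T)) = 0.39878473
d2 = d1 - sigma*sqrt(T) = -0.19121527
exp(-rT) = 0.95791139
N(d1) = 0.65497409; N(d2) = 0.42417847
C = S_0' * N(d1) - K * exp(-rT) * N(d2) = 25.07301365 * 0.65497409 - 24.6200 * 0.95791139 * 0.42417847 = 6.4184


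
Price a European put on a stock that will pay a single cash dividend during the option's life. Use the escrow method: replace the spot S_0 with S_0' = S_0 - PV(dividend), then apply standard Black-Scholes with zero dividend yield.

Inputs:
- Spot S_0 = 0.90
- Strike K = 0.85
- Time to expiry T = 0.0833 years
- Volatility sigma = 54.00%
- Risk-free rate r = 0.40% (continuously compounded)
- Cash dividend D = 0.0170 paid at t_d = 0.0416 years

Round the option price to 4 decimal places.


Answer: Price = 0.0388

Derivation:
PV(D) = D * exp(-r * t_d) = 0.0170 * 0.99983361 = 0.01699717
S_0' = S_0 - PV(D) = 0.9000 - 0.01699717 = 0.88300283
d1 = (ln(S_0'/K) + (r + sigma^2/2)*T) / (sigma*sqrt(T)) = 0.32447413
d2 = d1 - sigma*sqrt(T) = 0.16862074
exp(-rT) = 0.99966686
N(-d1) = 0.37278955; N(-d2) = 0.43304748
P = K * exp(-rT) * N(-d2) - S_0' * N(-d1) = 0.8500 * 0.99966686 * 0.43304748 - 0.88300283 * 0.37278955 = 0.0388


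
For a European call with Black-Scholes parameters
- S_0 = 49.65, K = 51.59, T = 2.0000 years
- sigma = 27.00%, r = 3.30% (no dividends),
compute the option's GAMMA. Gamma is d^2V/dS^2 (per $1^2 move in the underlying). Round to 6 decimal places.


d1 = 0.2633855832; d2 = -0.1184520787
phi(d1) = 0.3853418117; exp(-qT) = 1.0000000000; exp(-rT) = 0.9361308643
Gamma = exp(-qT) * phi(d1) / (S * sigma * sqrt(T)) = 1.0000000000 * 0.3853418117 / (49.6500 * 0.2700 * 1.4142135624) = 0.020326

Answer: Gamma = 0.020326


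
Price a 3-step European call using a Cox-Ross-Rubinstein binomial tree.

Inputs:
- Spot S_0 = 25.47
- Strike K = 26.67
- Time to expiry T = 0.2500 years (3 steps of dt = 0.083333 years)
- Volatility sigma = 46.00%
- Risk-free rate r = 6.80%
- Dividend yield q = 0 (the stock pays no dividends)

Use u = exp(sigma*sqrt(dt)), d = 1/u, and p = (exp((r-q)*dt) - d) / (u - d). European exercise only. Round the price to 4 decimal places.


dt = T/N = 0.083333
u = exp(sigma*sqrt(dt)) = 1.142011; d = 1/u = 0.875648
p = (exp((r-q)*dt) - d) / (u - d) = 0.488186
Discount per step: exp(-r*dt) = 0.994349
Stock lattice S(k, i) with i counting down-moves:
  k=0: S(0,0) = 25.4700
  k=1: S(1,0) = 29.0870; S(1,1) = 22.3028
  k=2: S(2,0) = 33.2177; S(2,1) = 25.4700; S(2,2) = 19.5294
  k=3: S(3,0) = 37.9350; S(3,1) = 29.0870; S(3,2) = 22.3028; S(3,3) = 17.1009
Terminal payoffs V(N, i) = max(S_T - K, 0):
  V(3,0) = 11.264955; V(3,1) = 2.417015; V(3,2) = 0.000000; V(3,3) = 0.000000
Backward induction: V(k, i) = exp(-r*dt) * [p * V(k+1, i) + (1-p) * V(k+1, i+1)].
  V(2,0) = exp(-r*dt) * [p*11.264955 + (1-p)*2.417015] = 6.698388
  V(2,1) = exp(-r*dt) * [p*2.417015 + (1-p)*0.000000] = 1.173285
  V(2,2) = exp(-r*dt) * [p*0.000000 + (1-p)*0.000000] = 0.000000
  V(1,0) = exp(-r*dt) * [p*6.698388 + (1-p)*1.173285] = 3.848690
  V(1,1) = exp(-r*dt) * [p*1.173285 + (1-p)*0.000000] = 0.569544
  V(0,0) = exp(-r*dt) * [p*3.848690 + (1-p)*0.569544] = 2.158112

Answer: Price = V(0,0) = 2.1581


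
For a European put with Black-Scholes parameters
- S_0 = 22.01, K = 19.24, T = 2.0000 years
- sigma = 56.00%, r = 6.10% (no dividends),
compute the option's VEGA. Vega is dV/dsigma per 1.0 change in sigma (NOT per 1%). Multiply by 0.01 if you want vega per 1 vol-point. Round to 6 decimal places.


Answer: Vega = 9.583356

Derivation:
d1 = 0.7198668391; d2 = -0.0720927558
phi(d1) = 0.3078807747; exp(-qT) = 1.0000000000; exp(-rT) = 0.8851483685
Vega = S * exp(-qT) * phi(d1) * sqrt(T) = 22.0100 * 1.0000000000 * 0.3078807747 * 1.4142135624 = 9.583356


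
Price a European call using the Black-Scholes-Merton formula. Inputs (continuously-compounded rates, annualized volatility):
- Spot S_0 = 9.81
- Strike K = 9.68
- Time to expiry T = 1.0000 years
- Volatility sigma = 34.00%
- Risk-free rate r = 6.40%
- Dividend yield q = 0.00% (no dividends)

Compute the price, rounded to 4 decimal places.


Answer: Price = 1.6725

Derivation:
d1 = (ln(S/K) + (r - q + 0.5*sigma^2) * T) / (sigma * sqrt(T)) = 0.39747168
d2 = d1 - sigma * sqrt(T) = 0.05747168
exp(-rT) = 0.93800500; exp(-qT) = 1.00000000
C = S_0 * exp(-qT) * N(d1) - K * exp(-rT) * N(d2)
N(d1) = 0.65449017; N(d2) = 0.52291527
C = 9.8100 * 1.00000000 * 0.65449017 - 9.6800 * 0.93800500 * 0.52291527 = 1.6725


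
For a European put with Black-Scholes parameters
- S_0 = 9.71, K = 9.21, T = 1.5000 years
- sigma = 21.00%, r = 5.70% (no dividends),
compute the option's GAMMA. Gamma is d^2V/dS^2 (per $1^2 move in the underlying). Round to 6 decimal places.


d1 = 0.6665778242; d2 = 0.4093814012
phi(d1) = 0.3194669252; exp(-qT) = 1.0000000000; exp(-rT) = 0.9180531431
Gamma = exp(-qT) * phi(d1) / (S * sigma * sqrt(T)) = 1.0000000000 * 0.3194669252 / (9.7100 * 0.2100 * 1.2247448714) = 0.127921

Answer: Gamma = 0.127921


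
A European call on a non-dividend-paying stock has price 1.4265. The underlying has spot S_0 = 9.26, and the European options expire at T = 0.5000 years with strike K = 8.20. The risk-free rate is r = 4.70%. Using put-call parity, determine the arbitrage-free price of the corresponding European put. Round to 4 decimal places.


Put-call parity: C - P = S_0 * exp(-qT) - K * exp(-rT).
S_0 * exp(-qT) = 9.2600 * 1.00000000 = 9.26000000
K * exp(-rT) = 8.2000 * 0.97677397 = 8.00954659
P = C - S*exp(-qT) + K*exp(-rT)
P = 1.4265 - 9.26000000 + 8.00954659 = 0.1760

Answer: Put price = 0.1760


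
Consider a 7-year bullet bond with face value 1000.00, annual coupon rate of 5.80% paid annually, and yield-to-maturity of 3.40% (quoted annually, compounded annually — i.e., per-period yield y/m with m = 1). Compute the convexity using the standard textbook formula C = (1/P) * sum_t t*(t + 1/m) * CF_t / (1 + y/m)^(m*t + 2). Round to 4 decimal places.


Answer: Convexity = 42.7443

Derivation:
Coupon per period c = face * coupon_rate / m = 58.000000
Periods per year m = 1; per-period yield y/m = 0.034000
Number of cashflows N = 7
Cashflows (t years, CF_t, discount factor 1/(1+y/m)^(m*t), PV):
  t = 1.0000: CF_t = 58.000000, DF = 0.967118, PV = 56.092843
  t = 2.0000: CF_t = 58.000000, DF = 0.935317, PV = 54.248398
  t = 3.0000: CF_t = 58.000000, DF = 0.904562, PV = 52.464601
  t = 4.0000: CF_t = 58.000000, DF = 0.874818, PV = 50.739460
  t = 5.0000: CF_t = 58.000000, DF = 0.846052, PV = 49.071044
  t = 6.0000: CF_t = 58.000000, DF = 0.818233, PV = 47.457490
  t = 7.0000: CF_t = 1058.000000, DF = 0.791327, PV = 837.224438
Price P = sum_t PV_t = 1147.298274
Convexity numerator sum_t t*(t + 1/m) * CF_t / (1+y/m)^(m*t + 2):
  t = 1.0000: term = 104.929203
  t = 2.0000: term = 304.436758
  t = 3.0000: term = 588.852531
  t = 4.0000: term = 949.149792
  t = 5.0000: term = 1376.909756
  t = 6.0000: term = 1864.287870
  t = 7.0000: term = 43851.943500
Convexity = (1/P) * sum = 49040.509409 / 1147.298274 = 42.744342


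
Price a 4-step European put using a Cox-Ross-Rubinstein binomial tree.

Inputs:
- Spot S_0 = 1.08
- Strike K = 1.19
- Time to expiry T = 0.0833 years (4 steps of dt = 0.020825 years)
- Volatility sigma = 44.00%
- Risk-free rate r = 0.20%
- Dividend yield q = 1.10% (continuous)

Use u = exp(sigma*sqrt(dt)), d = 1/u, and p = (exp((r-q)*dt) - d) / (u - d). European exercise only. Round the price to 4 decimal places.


Answer: Price = V(0,0) = 0.1302

Derivation:
dt = T/N = 0.020825
u = exp(sigma*sqrt(dt)) = 1.065555; d = 1/u = 0.938478
p = (exp((r-q)*dt) - d) / (u - d) = 0.482657
Discount per step: exp(-r*dt) = 0.999958
Stock lattice S(k, i) with i counting down-moves:
  k=0: S(0,0) = 1.0800
  k=1: S(1,0) = 1.1508; S(1,1) = 1.0136
  k=2: S(2,0) = 1.2262; S(2,1) = 1.0800; S(2,2) = 0.9512
  k=3: S(3,0) = 1.3066; S(3,1) = 1.1508; S(3,2) = 1.0136; S(3,3) = 0.8927
  k=4: S(4,0) = 1.3923; S(4,1) = 1.2262; S(4,2) = 1.0800; S(4,3) = 0.9512; S(4,4) = 0.8378
Terminal payoffs V(N, i) = max(K - S_T, 0):
  V(4,0) = 0.000000; V(4,1) = 0.000000; V(4,2) = 0.110000; V(4,3) = 0.238800; V(4,4) = 0.352239
Backward induction: V(k, i) = exp(-r*dt) * [p * V(k+1, i) + (1-p) * V(k+1, i+1)].
  V(3,0) = exp(-r*dt) * [p*0.000000 + (1-p)*0.000000] = 0.000000
  V(3,1) = exp(-r*dt) * [p*0.000000 + (1-p)*0.110000] = 0.056905
  V(3,2) = exp(-r*dt) * [p*0.110000 + (1-p)*0.238800] = 0.176626
  V(3,3) = exp(-r*dt) * [p*0.238800 + (1-p)*0.352239] = 0.297474
  V(2,0) = exp(-r*dt) * [p*0.000000 + (1-p)*0.056905] = 0.029438
  V(2,1) = exp(-r*dt) * [p*0.056905 + (1-p)*0.176626] = 0.118837
  V(2,2) = exp(-r*dt) * [p*0.176626 + (1-p)*0.297474] = 0.239136
  V(1,0) = exp(-r*dt) * [p*0.029438 + (1-p)*0.118837] = 0.075685
  V(1,1) = exp(-r*dt) * [p*0.118837 + (1-p)*0.239136] = 0.181066
  V(0,0) = exp(-r*dt) * [p*0.075685 + (1-p)*0.181066] = 0.130198


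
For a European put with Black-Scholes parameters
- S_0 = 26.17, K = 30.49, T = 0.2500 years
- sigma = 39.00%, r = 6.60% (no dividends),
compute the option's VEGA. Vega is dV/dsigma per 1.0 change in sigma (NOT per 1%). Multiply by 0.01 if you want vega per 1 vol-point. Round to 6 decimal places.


Answer: Vega = 4.356585

Derivation:
d1 = -0.6013976639; d2 = -0.7963976639
phi(d1) = 0.3329449532; exp(-qT) = 1.0000000000; exp(-rT) = 0.9836353794
Vega = S * exp(-qT) * phi(d1) * sqrt(T) = 26.1700 * 1.0000000000 * 0.3329449532 * 0.5000000000 = 4.356585


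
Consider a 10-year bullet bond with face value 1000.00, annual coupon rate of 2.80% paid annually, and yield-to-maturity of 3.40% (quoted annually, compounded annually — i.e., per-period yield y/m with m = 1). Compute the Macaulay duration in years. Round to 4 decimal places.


Answer: Macaulay duration = 8.8234 years

Derivation:
Coupon per period c = face * coupon_rate / m = 28.000000
Periods per year m = 1; per-period yield y/m = 0.034000
Number of cashflows N = 10
Cashflows (t years, CF_t, discount factor 1/(1+y/m)^(m*t), PV):
  t = 1.0000: CF_t = 28.000000, DF = 0.967118, PV = 27.079304
  t = 2.0000: CF_t = 28.000000, DF = 0.935317, PV = 26.188882
  t = 3.0000: CF_t = 28.000000, DF = 0.904562, PV = 25.327739
  t = 4.0000: CF_t = 28.000000, DF = 0.874818, PV = 24.494912
  t = 5.0000: CF_t = 28.000000, DF = 0.846052, PV = 23.689470
  t = 6.0000: CF_t = 28.000000, DF = 0.818233, PV = 22.910512
  t = 7.0000: CF_t = 28.000000, DF = 0.791327, PV = 22.157168
  t = 8.0000: CF_t = 28.000000, DF = 0.765307, PV = 21.428596
  t = 9.0000: CF_t = 28.000000, DF = 0.740142, PV = 20.723981
  t = 10.0000: CF_t = 1028.000000, DF = 0.715805, PV = 735.847345
Price P = sum_t PV_t = 949.847908
Macaulay numerator sum_t t * PV_t:
  t * PV_t at t = 1.0000: 27.079304
  t * PV_t at t = 2.0000: 52.377763
  t * PV_t at t = 3.0000: 75.983216
  t * PV_t at t = 4.0000: 97.979646
  t * PV_t at t = 5.0000: 118.447348
  t * PV_t at t = 6.0000: 137.463073
  t * PV_t at t = 7.0000: 155.100179
  t * PV_t at t = 8.0000: 171.428770
  t * PV_t at t = 9.0000: 186.515828
  t * PV_t at t = 10.0000: 7358.473447
Macaulay duration D = (sum_t t * PV_t) / P = 8380.848575 / 949.847908 = 8.823358


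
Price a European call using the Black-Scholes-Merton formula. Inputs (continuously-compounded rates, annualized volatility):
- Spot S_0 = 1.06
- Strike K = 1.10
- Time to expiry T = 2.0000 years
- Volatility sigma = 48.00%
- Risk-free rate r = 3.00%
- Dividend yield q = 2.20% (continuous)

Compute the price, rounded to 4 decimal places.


Answer: Price = 0.2617

Derivation:
d1 = (ln(S/K) + (r - q + 0.5*sigma^2) * T) / (sigma * sqrt(T)) = 0.30841453
d2 = d1 - sigma * sqrt(T) = -0.37040798
exp(-rT) = 0.94176453; exp(-qT) = 0.95695396
C = S_0 * exp(-qT) * N(d1) - K * exp(-rT) * N(d2)
N(d1) = 0.62111654; N(d2) = 0.35553927
C = 1.0600 * 0.95695396 * 0.62111654 - 1.1000 * 0.94176453 * 0.35553927 = 0.2617


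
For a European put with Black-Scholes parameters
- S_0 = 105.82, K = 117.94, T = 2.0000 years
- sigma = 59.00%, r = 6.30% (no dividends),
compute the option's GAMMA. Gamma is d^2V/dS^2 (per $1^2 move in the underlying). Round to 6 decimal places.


Answer: Gamma = 0.004105

Derivation:
d1 = 0.4382426312; d2 = -0.3961433706
phi(d1) = 0.3624144491; exp(-qT) = 1.0000000000; exp(-rT) = 0.8816148468
Gamma = exp(-qT) * phi(d1) / (S * sigma * sqrt(T)) = 1.0000000000 * 0.3624144491 / (105.8200 * 0.5900 * 1.4142135624) = 0.004105


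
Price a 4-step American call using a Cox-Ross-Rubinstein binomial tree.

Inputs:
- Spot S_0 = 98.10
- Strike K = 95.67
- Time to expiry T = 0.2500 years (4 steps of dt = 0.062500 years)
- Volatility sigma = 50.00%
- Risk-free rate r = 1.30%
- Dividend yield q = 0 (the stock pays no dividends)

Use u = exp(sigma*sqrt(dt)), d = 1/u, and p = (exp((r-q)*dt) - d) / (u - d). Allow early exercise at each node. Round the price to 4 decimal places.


dt = T/N = 0.062500
u = exp(sigma*sqrt(dt)) = 1.133148; d = 1/u = 0.882497
p = (exp((r-q)*dt) - d) / (u - d) = 0.472033
Discount per step: exp(-r*dt) = 0.999188
Stock lattice S(k, i) with i counting down-moves:
  k=0: S(0,0) = 98.1000
  k=1: S(1,0) = 111.1619; S(1,1) = 86.5729
  k=2: S(2,0) = 125.9629; S(2,1) = 98.1000; S(2,2) = 76.4004
  k=3: S(3,0) = 142.7347; S(3,1) = 111.1619; S(3,2) = 86.5729; S(3,3) = 67.4231
  k=4: S(4,0) = 161.7396; S(4,1) = 125.9629; S(4,2) = 98.1000; S(4,3) = 76.4004; S(4,4) = 59.5007
Terminal payoffs V(N, i) = max(S_T - K, 0):
  V(4,0) = 66.069557; V(4,1) = 30.292893; V(4,2) = 2.430000; V(4,3) = 0.000000; V(4,4) = 0.000000
Backward induction: V(k, i) = exp(-r*dt) * [p * V(k+1, i) + (1-p) * V(k+1, i+1)]; then take max(V_cont, immediate exercise) for American.
  V(3,0) = exp(-r*dt) * [p*66.069557 + (1-p)*30.292893] = 47.142358; exercise = 47.064658; V(3,0) = max -> 47.142358
  V(3,1) = exp(-r*dt) * [p*30.292893 + (1-p)*2.430000] = 15.569564; exercise = 15.491863; V(3,1) = max -> 15.569564
  V(3,2) = exp(-r*dt) * [p*2.430000 + (1-p)*0.000000] = 1.146110; exercise = 0.000000; V(3,2) = max -> 1.146110
  V(3,3) = exp(-r*dt) * [p*0.000000 + (1-p)*0.000000] = 0.000000; exercise = 0.000000; V(3,3) = max -> 0.000000
  V(2,0) = exp(-r*dt) * [p*47.142358 + (1-p)*15.569564] = 30.448231; exercise = 30.292893; V(2,0) = max -> 30.448231
  V(2,1) = exp(-r*dt) * [p*15.569564 + (1-p)*1.146110] = 7.948003; exercise = 2.430000; V(2,1) = max -> 7.948003
  V(2,2) = exp(-r*dt) * [p*1.146110 + (1-p)*0.000000] = 0.540563; exercise = 0.000000; V(2,2) = max -> 0.540563
  V(1,0) = exp(-r*dt) * [p*30.448231 + (1-p)*7.948003] = 18.553783; exercise = 15.491863; V(1,0) = max -> 18.553783
  V(1,1) = exp(-r*dt) * [p*7.948003 + (1-p)*0.540563] = 4.033844; exercise = 0.000000; V(1,1) = max -> 4.033844
  V(0,0) = exp(-r*dt) * [p*18.553783 + (1-p)*4.033844] = 10.878899; exercise = 2.430000; V(0,0) = max -> 10.878899

Answer: Price = V(0,0) = 10.8789


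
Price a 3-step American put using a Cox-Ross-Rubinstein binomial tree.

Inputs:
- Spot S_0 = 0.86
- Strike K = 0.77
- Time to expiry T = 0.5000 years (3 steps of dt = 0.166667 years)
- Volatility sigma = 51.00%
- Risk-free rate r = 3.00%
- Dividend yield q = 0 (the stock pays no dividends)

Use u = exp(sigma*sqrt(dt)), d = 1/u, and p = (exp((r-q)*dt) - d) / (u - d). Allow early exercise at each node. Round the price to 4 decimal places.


Answer: Price = V(0,0) = 0.0775

Derivation:
dt = T/N = 0.166667
u = exp(sigma*sqrt(dt)) = 1.231468; d = 1/u = 0.812039
p = (exp((r-q)*dt) - d) / (u - d) = 0.460086
Discount per step: exp(-r*dt) = 0.995012
Stock lattice S(k, i) with i counting down-moves:
  k=0: S(0,0) = 0.8600
  k=1: S(1,0) = 1.0591; S(1,1) = 0.6984
  k=2: S(2,0) = 1.3042; S(2,1) = 0.8600; S(2,2) = 0.5671
  k=3: S(3,0) = 1.6061; S(3,1) = 1.0591; S(3,2) = 0.6984; S(3,3) = 0.4605
Terminal payoffs V(N, i) = max(K - S_T, 0):
  V(3,0) = 0.000000; V(3,1) = 0.000000; V(3,2) = 0.071646; V(3,3) = 0.309500
Backward induction: V(k, i) = exp(-r*dt) * [p * V(k+1, i) + (1-p) * V(k+1, i+1)]; then take max(V_cont, immediate exercise) for American.
  V(2,0) = exp(-r*dt) * [p*0.000000 + (1-p)*0.000000] = 0.000000; exercise = 0.000000; V(2,0) = max -> 0.000000
  V(2,1) = exp(-r*dt) * [p*0.000000 + (1-p)*0.071646] = 0.038490; exercise = 0.000000; V(2,1) = max -> 0.038490
  V(2,2) = exp(-r*dt) * [p*0.071646 + (1-p)*0.309500] = 0.199069; exercise = 0.202909; V(2,2) = max -> 0.202909
  V(1,0) = exp(-r*dt) * [p*0.000000 + (1-p)*0.038490] = 0.020678; exercise = 0.000000; V(1,0) = max -> 0.020678
  V(1,1) = exp(-r*dt) * [p*0.038490 + (1-p)*0.202909] = 0.126627; exercise = 0.071646; V(1,1) = max -> 0.126627
  V(0,0) = exp(-r*dt) * [p*0.020678 + (1-p)*0.126627] = 0.077493; exercise = 0.000000; V(0,0) = max -> 0.077493


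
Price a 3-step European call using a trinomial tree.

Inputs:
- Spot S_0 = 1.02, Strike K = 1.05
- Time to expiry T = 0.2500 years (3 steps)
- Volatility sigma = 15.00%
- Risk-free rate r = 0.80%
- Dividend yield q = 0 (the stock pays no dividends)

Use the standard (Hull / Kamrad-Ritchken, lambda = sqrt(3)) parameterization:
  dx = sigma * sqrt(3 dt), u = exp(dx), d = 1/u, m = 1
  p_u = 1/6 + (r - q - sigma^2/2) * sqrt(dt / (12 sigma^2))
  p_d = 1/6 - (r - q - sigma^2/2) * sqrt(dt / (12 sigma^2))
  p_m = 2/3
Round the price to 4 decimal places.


dt = T/N = 0.083333; dx = sigma*sqrt(3*dt) = 0.075000
u = exp(dx) = 1.077884; d = 1/u = 0.927743
p_u = 0.164861, p_m = 0.666667, p_d = 0.168472
Discount per step: exp(-r*dt) = 0.999334
Stock lattice S(k, j) with j the centered position index:
  k=0: S(0,+0) = 1.0200
  k=1: S(1,-1) = 0.9463; S(1,+0) = 1.0200; S(1,+1) = 1.0994
  k=2: S(2,-2) = 0.8779; S(2,-1) = 0.9463; S(2,+0) = 1.0200; S(2,+1) = 1.0994; S(2,+2) = 1.1851
  k=3: S(3,-3) = 0.8145; S(3,-2) = 0.8779; S(3,-1) = 0.9463; S(3,+0) = 1.0200; S(3,+1) = 1.0994; S(3,+2) = 1.1851; S(3,+3) = 1.2774
Terminal payoffs V(N, j) = max(S_T - K, 0):
  V(3,-3) = 0.000000; V(3,-2) = 0.000000; V(3,-1) = 0.000000; V(3,+0) = 0.000000; V(3,+1) = 0.049442; V(3,+2) = 0.135071; V(3,+3) = 0.227369
Backward induction: V(k, j) = exp(-r*dt) * [p_u * V(k+1, j+1) + p_m * V(k+1, j) + p_d * V(k+1, j-1)]
  V(2,-2) = exp(-r*dt) * [p_u*0.000000 + p_m*0.000000 + p_d*0.000000] = 0.000000
  V(2,-1) = exp(-r*dt) * [p_u*0.000000 + p_m*0.000000 + p_d*0.000000] = 0.000000
  V(2,+0) = exp(-r*dt) * [p_u*0.049442 + p_m*0.000000 + p_d*0.000000] = 0.008146
  V(2,+1) = exp(-r*dt) * [p_u*0.135071 + p_m*0.049442 + p_d*0.000000] = 0.055192
  V(2,+2) = exp(-r*dt) * [p_u*0.227369 + p_m*0.135071 + p_d*0.049442] = 0.135771
  V(1,-1) = exp(-r*dt) * [p_u*0.008146 + p_m*0.000000 + p_d*0.000000] = 0.001342
  V(1,+0) = exp(-r*dt) * [p_u*0.055192 + p_m*0.008146 + p_d*0.000000] = 0.014520
  V(1,+1) = exp(-r*dt) * [p_u*0.135771 + p_m*0.055192 + p_d*0.008146] = 0.060510
  V(0,+0) = exp(-r*dt) * [p_u*0.060510 + p_m*0.014520 + p_d*0.001342] = 0.019868

Answer: Price = V(0,0) = 0.0199


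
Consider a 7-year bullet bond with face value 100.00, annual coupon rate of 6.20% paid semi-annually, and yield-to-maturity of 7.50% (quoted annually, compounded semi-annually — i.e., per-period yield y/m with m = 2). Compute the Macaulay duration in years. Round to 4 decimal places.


Coupon per period c = face * coupon_rate / m = 3.100000
Periods per year m = 2; per-period yield y/m = 0.037500
Number of cashflows N = 14
Cashflows (t years, CF_t, discount factor 1/(1+y/m)^(m*t), PV):
  t = 0.5000: CF_t = 3.100000, DF = 0.963855, PV = 2.987952
  t = 1.0000: CF_t = 3.100000, DF = 0.929017, PV = 2.879954
  t = 1.5000: CF_t = 3.100000, DF = 0.895438, PV = 2.775859
  t = 2.0000: CF_t = 3.100000, DF = 0.863073, PV = 2.675527
  t = 2.5000: CF_t = 3.100000, DF = 0.831878, PV = 2.578821
  t = 3.0000: CF_t = 3.100000, DF = 0.801810, PV = 2.485610
  t = 3.5000: CF_t = 3.100000, DF = 0.772829, PV = 2.395769
  t = 4.0000: CF_t = 3.100000, DF = 0.744895, PV = 2.309175
  t = 4.5000: CF_t = 3.100000, DF = 0.717971, PV = 2.225711
  t = 5.0000: CF_t = 3.100000, DF = 0.692020, PV = 2.145263
  t = 5.5000: CF_t = 3.100000, DF = 0.667008, PV = 2.067724
  t = 6.0000: CF_t = 3.100000, DF = 0.642899, PV = 1.992987
  t = 6.5000: CF_t = 3.100000, DF = 0.619662, PV = 1.920951
  t = 7.0000: CF_t = 103.100000, DF = 0.597264, PV = 61.577945
Price P = sum_t PV_t = 93.019247
Macaulay numerator sum_t t * PV_t:
  t * PV_t at t = 0.5000: 1.493976
  t * PV_t at t = 1.0000: 2.879954
  t * PV_t at t = 1.5000: 4.163788
  t * PV_t at t = 2.0000: 5.351053
  t * PV_t at t = 2.5000: 6.447052
  t * PV_t at t = 3.0000: 7.456831
  t * PV_t at t = 3.5000: 8.385192
  t * PV_t at t = 4.0000: 9.236700
  t * PV_t at t = 4.5000: 10.015699
  t * PV_t at t = 5.0000: 10.726317
  t * PV_t at t = 5.5000: 11.372481
  t * PV_t at t = 6.0000: 11.957921
  t * PV_t at t = 6.5000: 12.486183
  t * PV_t at t = 7.0000: 431.045614
Macaulay duration D = (sum_t t * PV_t) / P = 533.018761 / 93.019247 = 5.730199

Answer: Macaulay duration = 5.7302 years


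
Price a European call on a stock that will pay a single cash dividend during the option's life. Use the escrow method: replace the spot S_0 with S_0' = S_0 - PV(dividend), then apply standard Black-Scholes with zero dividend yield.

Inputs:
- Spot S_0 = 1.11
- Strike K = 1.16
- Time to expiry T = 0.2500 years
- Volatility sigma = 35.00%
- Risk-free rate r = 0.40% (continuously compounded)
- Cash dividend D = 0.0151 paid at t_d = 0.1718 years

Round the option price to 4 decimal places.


PV(D) = D * exp(-r * t_d) = 0.0151 * 0.99931304 = 0.01508963
S_0' = S_0 - PV(D) = 1.1100 - 0.01508963 = 1.09491037
d1 = (ln(S_0'/K) + (r + sigma^2/2)*T) / (sigma*sqrt(T)) = -0.23677141
d2 = d1 - sigma*sqrt(T) = -0.41177141
exp(-rT) = 0.99900050
N(d1) = 0.40641707; N(d2) = 0.34025349
C = S_0' * N(d1) - K * exp(-rT) * N(d2) = 1.09491037 * 0.40641707 - 1.1600 * 0.99900050 * 0.34025349 = 0.0507

Answer: Price = 0.0507


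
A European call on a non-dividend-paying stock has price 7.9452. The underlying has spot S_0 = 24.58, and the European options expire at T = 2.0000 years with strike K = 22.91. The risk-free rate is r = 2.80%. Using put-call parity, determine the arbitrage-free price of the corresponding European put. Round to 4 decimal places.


Put-call parity: C - P = S_0 * exp(-qT) - K * exp(-rT).
S_0 * exp(-qT) = 24.5800 * 1.00000000 = 24.58000000
K * exp(-rT) = 22.9100 * 0.94553914 = 21.66230160
P = C - S*exp(-qT) + K*exp(-rT)
P = 7.9452 - 24.58000000 + 21.66230160 = 5.0275

Answer: Put price = 5.0275


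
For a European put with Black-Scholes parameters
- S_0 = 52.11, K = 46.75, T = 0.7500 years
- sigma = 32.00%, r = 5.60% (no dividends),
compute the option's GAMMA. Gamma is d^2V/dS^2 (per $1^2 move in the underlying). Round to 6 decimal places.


d1 = 0.6817879287; d2 = 0.4046597994
phi(d1) = 0.3162077252; exp(-qT) = 1.0000000000; exp(-rT) = 0.9588697806
Gamma = exp(-qT) * phi(d1) / (S * sigma * sqrt(T)) = 1.0000000000 * 0.3162077252 / (52.1100 * 0.3200 * 0.8660254038) = 0.021896

Answer: Gamma = 0.021896


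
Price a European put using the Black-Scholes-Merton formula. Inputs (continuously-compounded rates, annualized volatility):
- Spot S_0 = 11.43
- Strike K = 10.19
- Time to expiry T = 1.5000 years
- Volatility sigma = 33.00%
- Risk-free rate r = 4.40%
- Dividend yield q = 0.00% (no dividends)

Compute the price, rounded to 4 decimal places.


Answer: Price = 0.8962

Derivation:
d1 = (ln(S/K) + (r - q + 0.5*sigma^2) * T) / (sigma * sqrt(T)) = 0.64950974
d2 = d1 - sigma * sqrt(T) = 0.24534394
exp(-rT) = 0.93613086; exp(-qT) = 1.00000000
P = K * exp(-rT) * N(-d2) - S_0 * exp(-qT) * N(-d1)
N(-d1) = 0.25800447; N(-d2) = 0.40309507
P = 10.1900 * 0.93613086 * 0.40309507 - 11.4300 * 1.00000000 * 0.25800447 = 0.8962


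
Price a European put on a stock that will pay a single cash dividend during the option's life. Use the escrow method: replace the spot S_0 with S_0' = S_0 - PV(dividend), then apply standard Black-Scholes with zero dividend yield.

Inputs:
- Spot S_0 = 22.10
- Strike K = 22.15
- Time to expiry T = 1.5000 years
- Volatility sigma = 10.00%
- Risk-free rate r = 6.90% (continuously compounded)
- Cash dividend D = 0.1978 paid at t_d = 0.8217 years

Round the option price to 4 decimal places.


Answer: Price = 0.3315

Derivation:
PV(D) = D * exp(-r * t_d) = 0.1978 * 0.94488004 = 0.18689727
S_0' = S_0 - PV(D) = 22.1000 - 0.18689727 = 21.91310273
d1 = (ln(S_0'/K) + (r + sigma^2/2)*T) / (sigma*sqrt(T)) = 0.81851545
d2 = d1 - sigma*sqrt(T) = 0.69604096
exp(-rT) = 0.90167602
N(-d1) = 0.20653146; N(-d2) = 0.24320159
P = K * exp(-rT) * N(-d2) - S_0' * N(-d1) = 22.1500 * 0.90167602 * 0.24320159 - 21.91310273 * 0.20653146 = 0.3315


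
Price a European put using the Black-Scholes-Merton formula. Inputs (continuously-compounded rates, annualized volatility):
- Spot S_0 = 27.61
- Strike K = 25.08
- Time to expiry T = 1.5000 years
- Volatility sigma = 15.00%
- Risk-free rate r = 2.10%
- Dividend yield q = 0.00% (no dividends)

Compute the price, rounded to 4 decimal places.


d1 = (ln(S/K) + (r - q + 0.5*sigma^2) * T) / (sigma * sqrt(T)) = 0.78646208
d2 = d1 - sigma * sqrt(T) = 0.60275035
exp(-rT) = 0.96899096; exp(-qT) = 1.00000000
P = K * exp(-rT) * N(-d2) - S_0 * exp(-qT) * N(-d1)
N(-d1) = 0.21579841; N(-d2) = 0.27333739
P = 25.0800 * 0.96899096 * 0.27333739 - 27.6100 * 1.00000000 * 0.21579841 = 0.6845

Answer: Price = 0.6845


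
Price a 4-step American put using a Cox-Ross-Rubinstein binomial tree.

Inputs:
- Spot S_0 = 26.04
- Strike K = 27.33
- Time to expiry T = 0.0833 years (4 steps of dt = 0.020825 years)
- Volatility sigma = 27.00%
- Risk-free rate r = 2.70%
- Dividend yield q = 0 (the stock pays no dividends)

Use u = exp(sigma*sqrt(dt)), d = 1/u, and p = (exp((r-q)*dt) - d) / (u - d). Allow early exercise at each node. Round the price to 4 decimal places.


dt = T/N = 0.020825
u = exp(sigma*sqrt(dt)) = 1.039732; d = 1/u = 0.961786
p = (exp((r-q)*dt) - d) / (u - d) = 0.497476
Discount per step: exp(-r*dt) = 0.999438
Stock lattice S(k, i) with i counting down-moves:
  k=0: S(0,0) = 26.0400
  k=1: S(1,0) = 27.0746; S(1,1) = 25.0449
  k=2: S(2,0) = 28.1504; S(2,1) = 26.0400; S(2,2) = 24.0878
  k=3: S(3,0) = 29.2689; S(3,1) = 27.0746; S(3,2) = 25.0449; S(3,3) = 23.1673
  k=4: S(4,0) = 30.4318; S(4,1) = 28.1504; S(4,2) = 26.0400; S(4,3) = 24.0878; S(4,4) = 22.2820
Terminal payoffs V(N, i) = max(K - S_T, 0):
  V(4,0) = 0.000000; V(4,1) = 0.000000; V(4,2) = 1.290000; V(4,3) = 3.242161; V(4,4) = 5.047972
Backward induction: V(k, i) = exp(-r*dt) * [p * V(k+1, i) + (1-p) * V(k+1, i+1)]; then take max(V_cont, immediate exercise) for American.
  V(3,0) = exp(-r*dt) * [p*0.000000 + (1-p)*0.000000] = 0.000000; exercise = 0.000000; V(3,0) = max -> 0.000000
  V(3,1) = exp(-r*dt) * [p*0.000000 + (1-p)*1.290000] = 0.647892; exercise = 0.255369; V(3,1) = max -> 0.647892
  V(3,2) = exp(-r*dt) * [p*1.290000 + (1-p)*3.242161] = 2.269731; exercise = 2.285094; V(3,2) = max -> 2.285094
  V(3,3) = exp(-r*dt) * [p*3.242161 + (1-p)*5.047972] = 4.147292; exercise = 4.162654; V(3,3) = max -> 4.162654
  V(2,0) = exp(-r*dt) * [p*0.000000 + (1-p)*0.647892] = 0.325398; exercise = 0.000000; V(2,0) = max -> 0.325398
  V(2,1) = exp(-r*dt) * [p*0.647892 + (1-p)*2.285094] = 1.469798; exercise = 1.290000; V(2,1) = max -> 1.469798
  V(2,2) = exp(-r*dt) * [p*2.285094 + (1-p)*4.162654] = 3.226798; exercise = 3.242161; V(2,2) = max -> 3.242161
  V(1,0) = exp(-r*dt) * [p*0.325398 + (1-p)*1.469798] = 0.899980; exercise = 0.255369; V(1,0) = max -> 0.899980
  V(1,1) = exp(-r*dt) * [p*1.469798 + (1-p)*3.242161] = 2.359126; exercise = 2.285094; V(1,1) = max -> 2.359126
  V(0,0) = exp(-r*dt) * [p*0.899980 + (1-p)*2.359126] = 1.632318; exercise = 1.290000; V(0,0) = max -> 1.632318

Answer: Price = V(0,0) = 1.6323


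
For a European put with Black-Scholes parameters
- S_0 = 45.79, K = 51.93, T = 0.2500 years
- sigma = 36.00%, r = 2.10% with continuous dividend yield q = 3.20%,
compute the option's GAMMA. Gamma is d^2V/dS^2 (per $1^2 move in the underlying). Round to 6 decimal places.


d1 = -0.6243385066; d2 = -0.8043385066
phi(d1) = 0.3282965975; exp(-qT) = 0.9920319148; exp(-rT) = 0.9947637572
Gamma = exp(-qT) * phi(d1) / (S * sigma * sqrt(T)) = 0.9920319148 * 0.3282965975 / (45.7900 * 0.3600 * 0.5000000000) = 0.039514

Answer: Gamma = 0.039514


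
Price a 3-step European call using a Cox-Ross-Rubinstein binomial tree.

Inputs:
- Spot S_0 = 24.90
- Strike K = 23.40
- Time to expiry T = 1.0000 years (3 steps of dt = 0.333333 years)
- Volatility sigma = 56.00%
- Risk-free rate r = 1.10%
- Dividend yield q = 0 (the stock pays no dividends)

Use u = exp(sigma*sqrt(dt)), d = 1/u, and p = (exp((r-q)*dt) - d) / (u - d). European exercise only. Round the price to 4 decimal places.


dt = T/N = 0.333333
u = exp(sigma*sqrt(dt)) = 1.381702; d = 1/u = 0.723745
p = (exp((r-q)*dt) - d) / (u - d) = 0.425451
Discount per step: exp(-r*dt) = 0.996340
Stock lattice S(k, i) with i counting down-moves:
  k=0: S(0,0) = 24.9000
  k=1: S(1,0) = 34.4044; S(1,1) = 18.0213
  k=2: S(2,0) = 47.5366; S(2,1) = 24.9000; S(2,2) = 13.0428
  k=3: S(3,0) = 65.6814; S(3,1) = 34.4044; S(3,2) = 18.0213; S(3,3) = 9.4397
Terminal payoffs V(N, i) = max(S_T - K, 0):
  V(3,0) = 42.281431; V(3,1) = 11.004382; V(3,2) = 0.000000; V(3,3) = 0.000000
Backward induction: V(k, i) = exp(-r*dt) * [p * V(k+1, i) + (1-p) * V(k+1, i+1)].
  V(2,0) = exp(-r*dt) * [p*42.281431 + (1-p)*11.004382] = 24.222251
  V(2,1) = exp(-r*dt) * [p*11.004382 + (1-p)*0.000000] = 4.664688
  V(2,2) = exp(-r*dt) * [p*0.000000 + (1-p)*0.000000] = 0.000000
  V(1,0) = exp(-r*dt) * [p*24.222251 + (1-p)*4.664688] = 12.937943
  V(1,1) = exp(-r*dt) * [p*4.664688 + (1-p)*0.000000] = 1.977332
  V(0,0) = exp(-r*dt) * [p*12.937943 + (1-p)*1.977332] = 6.616229

Answer: Price = V(0,0) = 6.6162


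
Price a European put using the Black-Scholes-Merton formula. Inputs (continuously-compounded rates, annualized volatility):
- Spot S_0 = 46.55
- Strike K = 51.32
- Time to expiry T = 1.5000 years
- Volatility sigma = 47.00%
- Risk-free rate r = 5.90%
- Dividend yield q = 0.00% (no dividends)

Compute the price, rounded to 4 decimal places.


d1 = (ln(S/K) + (r - q + 0.5*sigma^2) * T) / (sigma * sqrt(T)) = 0.27208700
d2 = d1 - sigma * sqrt(T) = -0.30354309
exp(-rT) = 0.91530311; exp(-qT) = 1.00000000
P = K * exp(-rT) * N(-d2) - S_0 * exp(-qT) * N(-d1)
N(-d1) = 0.39277756; N(-d2) = 0.61926199
P = 51.3200 * 0.91530311 * 0.61926199 - 46.5500 * 1.00000000 * 0.39277756 = 10.8050

Answer: Price = 10.8050


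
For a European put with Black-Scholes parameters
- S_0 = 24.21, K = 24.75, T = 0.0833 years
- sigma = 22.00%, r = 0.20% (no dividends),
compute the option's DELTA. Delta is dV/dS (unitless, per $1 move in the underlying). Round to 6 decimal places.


d1 = -0.3130482603; d2 = -0.3765440869
phi(d1) = 0.3798654607; exp(-qT) = 1.0000000000; exp(-rT) = 0.9998334139
N(-d1) = 0.6228780015
Delta = -exp(-qT) * N(-d1) = -1.0000000000 * 0.6228780015 = -0.622878

Answer: Delta = -0.622878


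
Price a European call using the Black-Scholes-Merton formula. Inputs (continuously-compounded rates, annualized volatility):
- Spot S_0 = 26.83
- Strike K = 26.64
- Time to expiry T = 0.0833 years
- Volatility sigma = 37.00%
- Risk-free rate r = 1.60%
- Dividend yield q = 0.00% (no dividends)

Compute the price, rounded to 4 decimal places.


d1 = (ln(S/K) + (r - q + 0.5*sigma^2) * T) / (sigma * sqrt(T)) = 0.13242542
d2 = d1 - sigma * sqrt(T) = 0.02563699
exp(-rT) = 0.99866809; exp(-qT) = 1.00000000
C = S_0 * exp(-qT) * N(d1) - K * exp(-rT) * N(d2)
N(d1) = 0.55267610; N(d2) = 0.51022656
C = 26.8300 * 1.00000000 * 0.55267610 - 26.6400 * 0.99866809 * 0.51022656 = 1.2540

Answer: Price = 1.2540


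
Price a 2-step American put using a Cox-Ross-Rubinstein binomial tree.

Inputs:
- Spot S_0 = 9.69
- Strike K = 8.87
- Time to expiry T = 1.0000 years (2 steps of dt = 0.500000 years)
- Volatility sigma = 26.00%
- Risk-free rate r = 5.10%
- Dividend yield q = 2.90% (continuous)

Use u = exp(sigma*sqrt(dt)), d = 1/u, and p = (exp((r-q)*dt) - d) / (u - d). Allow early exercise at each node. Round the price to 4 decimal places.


dt = T/N = 0.500000
u = exp(sigma*sqrt(dt)) = 1.201833; d = 1/u = 0.832062
p = (exp((r-q)*dt) - d) / (u - d) = 0.484079
Discount per step: exp(-r*dt) = 0.974822
Stock lattice S(k, i) with i counting down-moves:
  k=0: S(0,0) = 9.6900
  k=1: S(1,0) = 11.6458; S(1,1) = 8.0627
  k=2: S(2,0) = 13.9963; S(2,1) = 9.6900; S(2,2) = 6.7087
Terminal payoffs V(N, i) = max(K - S_T, 0):
  V(2,0) = 0.000000; V(2,1) = 0.000000; V(2,2) = 2.161342
Backward induction: V(k, i) = exp(-r*dt) * [p * V(k+1, i) + (1-p) * V(k+1, i+1)]; then take max(V_cont, immediate exercise) for American.
  V(1,0) = exp(-r*dt) * [p*0.000000 + (1-p)*0.000000] = 0.000000; exercise = 0.000000; V(1,0) = max -> 0.000000
  V(1,1) = exp(-r*dt) * [p*0.000000 + (1-p)*2.161342] = 1.087006; exercise = 0.807315; V(1,1) = max -> 1.087006
  V(0,0) = exp(-r*dt) * [p*0.000000 + (1-p)*1.087006] = 0.546689; exercise = 0.000000; V(0,0) = max -> 0.546689

Answer: Price = V(0,0) = 0.5467


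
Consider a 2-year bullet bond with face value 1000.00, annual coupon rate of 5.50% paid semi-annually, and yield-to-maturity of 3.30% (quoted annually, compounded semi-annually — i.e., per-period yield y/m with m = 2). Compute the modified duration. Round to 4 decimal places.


Answer: Modified duration = 1.8918

Derivation:
Coupon per period c = face * coupon_rate / m = 27.500000
Periods per year m = 2; per-period yield y/m = 0.016500
Number of cashflows N = 4
Cashflows (t years, CF_t, discount factor 1/(1+y/m)^(m*t), PV):
  t = 0.5000: CF_t = 27.500000, DF = 0.983768, PV = 27.053615
  t = 1.0000: CF_t = 27.500000, DF = 0.967799, PV = 26.614476
  t = 1.5000: CF_t = 27.500000, DF = 0.952090, PV = 26.182466
  t = 2.0000: CF_t = 1027.500000, DF = 0.936635, PV = 962.392652
Price P = sum_t PV_t = 1042.243210
First compute Macaulay numerator sum_t t * PV_t:
  t * PV_t at t = 0.5000: 13.526808
  t * PV_t at t = 1.0000: 26.614476
  t * PV_t at t = 1.5000: 39.273699
  t * PV_t at t = 2.0000: 1924.785305
Macaulay duration D = 2004.200288 / 1042.243210 = 1.922968
Modified duration = D / (1 + y/m) = 1.922968 / (1 + 0.016500) = 1.891754


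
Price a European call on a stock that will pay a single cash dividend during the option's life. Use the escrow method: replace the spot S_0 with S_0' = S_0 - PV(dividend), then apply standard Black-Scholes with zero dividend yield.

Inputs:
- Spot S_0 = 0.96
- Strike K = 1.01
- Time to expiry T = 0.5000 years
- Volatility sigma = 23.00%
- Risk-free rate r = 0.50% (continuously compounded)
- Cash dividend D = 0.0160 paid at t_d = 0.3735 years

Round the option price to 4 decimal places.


Answer: Price = 0.0365

Derivation:
PV(D) = D * exp(-r * t_d) = 0.0160 * 0.99813424 = 0.01597015
S_0' = S_0 - PV(D) = 0.9600 - 0.01597015 = 0.94402985
d1 = (ln(S_0'/K) + (r + sigma^2/2)*T) / (sigma*sqrt(T)) = -0.31864581
d2 = d1 - sigma*sqrt(T) = -0.48128037
exp(-rT) = 0.99750312
N(d1) = 0.37499756; N(d2) = 0.31515862
C = S_0' * N(d1) - K * exp(-rT) * N(d2) = 0.94402985 * 0.37499756 - 1.0100 * 0.99750312 * 0.31515862 = 0.0365
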